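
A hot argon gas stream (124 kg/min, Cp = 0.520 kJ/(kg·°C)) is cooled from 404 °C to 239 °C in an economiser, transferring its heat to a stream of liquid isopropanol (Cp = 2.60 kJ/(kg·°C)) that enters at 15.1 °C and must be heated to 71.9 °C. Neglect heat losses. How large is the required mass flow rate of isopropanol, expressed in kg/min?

Heat released by hot stream: Q = 124 × 0.520 × (404 − 239) = 10639 kJ/min
Energy balance on cold side (adiabatic exchanger): Q = ṁ_c·Cp_c·(T_c,out − T_c,in)
ṁ_c = 10639 / [2.60 × (71.9 − 15.1)] = 72.042 kg/min

ṁ_c = 72.0 kg/min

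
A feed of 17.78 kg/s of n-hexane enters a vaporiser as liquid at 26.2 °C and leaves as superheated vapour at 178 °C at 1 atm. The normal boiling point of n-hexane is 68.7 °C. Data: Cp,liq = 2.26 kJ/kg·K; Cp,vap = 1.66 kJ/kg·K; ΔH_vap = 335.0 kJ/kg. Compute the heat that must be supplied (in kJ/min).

liquid 26.2→68.7 °C: 96.05 kJ/kg
vaporisation at 68.7 °C: 335 kJ/kg
vapour 68.7→178 °C: 181.44 kJ/kg
Δh = 96.05 + 335 + 181.44 = 612.49 kJ/kg
Q = ṁ·Δh = 17.78 kg/s × 612.49 kJ/kg = 10890 kJ/s
|Q| = 10890 kW = 653400 kJ/min

Q = 653000 kJ/min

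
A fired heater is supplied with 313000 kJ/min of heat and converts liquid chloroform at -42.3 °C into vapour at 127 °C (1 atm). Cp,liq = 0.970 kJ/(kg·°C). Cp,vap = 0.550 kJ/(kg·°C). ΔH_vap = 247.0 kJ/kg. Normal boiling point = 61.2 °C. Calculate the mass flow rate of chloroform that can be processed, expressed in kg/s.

Δh = 0.970×(61.2−-42.3) + 247.0 + 0.550×(127−61.2) = 383.58 kJ/kg
Q = 313000 kJ/min = 5216.7 kJ/s = 5216.7 kJ/s
ṁ = Q/Δh = 5216.7 / 383.58 = 13.6 kg/s

ṁ = 13.6 kg/s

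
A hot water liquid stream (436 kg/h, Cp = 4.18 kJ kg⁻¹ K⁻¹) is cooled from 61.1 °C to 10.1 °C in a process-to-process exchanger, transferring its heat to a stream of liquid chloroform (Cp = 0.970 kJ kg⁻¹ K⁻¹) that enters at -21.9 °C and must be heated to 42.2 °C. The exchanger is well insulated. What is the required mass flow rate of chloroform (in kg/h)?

ṁ_c = 1490 kg/h

Heat released by hot stream: Q = 436 × 4.18 × (61.1 − 10.1) = 92946 kJ/h
Energy balance on cold side (adiabatic exchanger): Q = ṁ_c·Cp_c·(T_c,out − T_c,in)
ṁ_c = 92946 / [0.970 × (42.2 − -21.9)] = 1494.9 kg/h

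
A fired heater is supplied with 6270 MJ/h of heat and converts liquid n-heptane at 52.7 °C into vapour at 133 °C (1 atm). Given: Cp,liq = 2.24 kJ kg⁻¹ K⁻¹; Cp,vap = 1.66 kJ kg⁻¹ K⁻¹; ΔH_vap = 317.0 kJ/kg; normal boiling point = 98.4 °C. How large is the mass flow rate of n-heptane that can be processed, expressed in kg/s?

ṁ = 3.65 kg/s

Δh = 2.24×(98.4−52.7) + 317.0 + 1.66×(133−98.4) = 476.8 kJ/kg
Q = 6270 MJ/h = 1741.7 kJ/s = 1741.7 kJ/s
ṁ = Q/Δh = 1741.7 / 476.8 = 3.6528 kg/s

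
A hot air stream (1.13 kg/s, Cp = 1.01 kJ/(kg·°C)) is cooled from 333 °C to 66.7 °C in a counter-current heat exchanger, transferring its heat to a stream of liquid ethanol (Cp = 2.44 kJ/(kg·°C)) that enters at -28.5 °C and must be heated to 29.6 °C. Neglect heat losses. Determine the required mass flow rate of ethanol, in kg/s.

Heat released by hot stream: Q = 1.13 × 1.01 × (333 − 66.7) = 303.93 kJ/s
Energy balance on cold side (adiabatic exchanger): Q = ṁ_c·Cp_c·(T_c,out − T_c,in)
ṁ_c = 303.93 / [2.44 × (29.6 − -28.5)] = 2.1439 kg/s

ṁ_c = 2.14 kg/s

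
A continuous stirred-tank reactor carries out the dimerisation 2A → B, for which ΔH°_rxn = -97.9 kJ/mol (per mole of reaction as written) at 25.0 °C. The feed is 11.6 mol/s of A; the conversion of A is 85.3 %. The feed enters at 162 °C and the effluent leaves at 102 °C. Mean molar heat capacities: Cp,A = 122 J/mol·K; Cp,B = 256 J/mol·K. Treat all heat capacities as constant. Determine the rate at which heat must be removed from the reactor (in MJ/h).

Extent of reaction ξ = 0.853 × 11.6 / 2 = 4.9474 mol/s
Reaction term: ξ·ΔH°_rxn = 4.9474 × -97.9 = -484.35 kJ/s
Sensible, feed 162→25 °C: -193.88 kJ/s
Outlet flows (mol/s): A 1.7052, B 4.9474
Sensible, products 25→102 °C: 113.54 kJ/s
Q = ΔH = -564.69 kJ/s = -564.69 kW
Heat removed = 2032.9 MJ/h

Q_out = 2030 MJ/h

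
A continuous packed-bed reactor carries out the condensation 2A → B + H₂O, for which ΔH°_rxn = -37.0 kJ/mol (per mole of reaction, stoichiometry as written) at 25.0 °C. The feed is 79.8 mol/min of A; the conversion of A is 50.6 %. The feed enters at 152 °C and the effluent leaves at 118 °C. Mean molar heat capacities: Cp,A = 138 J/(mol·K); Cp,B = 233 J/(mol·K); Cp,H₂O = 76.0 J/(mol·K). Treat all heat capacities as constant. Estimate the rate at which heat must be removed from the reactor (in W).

Q_out = 17700 W

Extent of reaction ξ = 0.506 × 79.8 / 2 = 20.189 mol/min
Reaction term: ξ·ΔH°_rxn = 20.189 × -37.0 = -747.01 kJ/min
Sensible, feed 152→25 °C: -1398.6 kJ/min
Outlet flows (mol/min): A 39.421, B 20.189, H₂O 20.189
Sensible, products 25→118 °C: 1086.1 kJ/min
Q = ΔH = -1059.5 kJ/min = -17.658 kW
Heat removed = 17658 W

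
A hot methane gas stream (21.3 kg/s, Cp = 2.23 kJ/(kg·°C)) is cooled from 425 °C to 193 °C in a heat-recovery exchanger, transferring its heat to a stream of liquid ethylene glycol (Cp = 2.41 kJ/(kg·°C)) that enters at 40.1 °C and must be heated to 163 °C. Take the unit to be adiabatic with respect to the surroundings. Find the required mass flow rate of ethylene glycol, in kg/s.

Heat released by hot stream: Q = 21.3 × 2.23 × (425 − 193) = 11020 kJ/s
Energy balance on cold side (adiabatic exchanger): Q = ṁ_c·Cp_c·(T_c,out − T_c,in)
ṁ_c = 11020 / [2.41 × (163 − 40.1)] = 37.205 kg/s

ṁ_c = 37.2 kg/s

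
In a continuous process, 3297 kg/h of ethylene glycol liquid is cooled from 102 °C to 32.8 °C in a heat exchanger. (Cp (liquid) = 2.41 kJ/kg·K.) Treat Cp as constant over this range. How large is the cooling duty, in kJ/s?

Q_c = 153 kJ/s

Q = ṁ·Cp·ΔT = 3297 × 2.41 × (32.8 − 102) = -549850 kJ/h
Converting: 549850 / 3600 s = 152.74 kW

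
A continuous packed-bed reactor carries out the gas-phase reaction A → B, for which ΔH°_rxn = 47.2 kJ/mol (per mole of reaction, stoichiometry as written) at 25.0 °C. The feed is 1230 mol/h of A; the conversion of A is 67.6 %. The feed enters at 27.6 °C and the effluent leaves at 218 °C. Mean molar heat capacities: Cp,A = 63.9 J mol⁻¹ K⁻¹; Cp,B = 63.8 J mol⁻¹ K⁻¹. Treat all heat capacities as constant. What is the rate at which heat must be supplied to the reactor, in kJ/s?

Extent of reaction ξ = 0.676 × 1230 = 831.48 mol/h
Reaction term: ξ·ΔH°_rxn = 831.48 × 47.2 = 39246 kJ/h
Sensible, feed 27.6→25 °C: -204.35 kJ/h
Outlet flows (mol/h): A 398.52, B 831.48
Sensible, products 25→218 °C: 15153 kJ/h
Q = ΔH = 54195 kJ/h = 15.054 kW
Heat supplied = 15.054 kJ/s

Q_in = 15.1 kJ/s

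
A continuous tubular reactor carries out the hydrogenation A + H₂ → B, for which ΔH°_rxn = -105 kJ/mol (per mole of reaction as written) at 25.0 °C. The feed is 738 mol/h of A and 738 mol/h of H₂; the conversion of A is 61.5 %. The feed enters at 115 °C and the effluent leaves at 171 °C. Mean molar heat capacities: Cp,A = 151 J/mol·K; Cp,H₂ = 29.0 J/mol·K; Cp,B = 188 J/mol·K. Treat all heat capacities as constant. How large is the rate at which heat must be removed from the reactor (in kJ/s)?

Extent of reaction ξ = 0.615 × 738 = 453.87 mol/h
Reaction term: ξ·ΔH°_rxn = 453.87 × -105 = -47656 kJ/h
Sensible, feed 115→25 °C: -11956 kJ/h
Outlet flows (mol/h): A 284.13, H₂ 284.13, B 453.87
Sensible, products 25→171 °C: 19925 kJ/h
Q = ΔH = -39687 kJ/h = -11.024 kW
Heat removed = 11.024 kJ/s

Q_out = 11.0 kJ/s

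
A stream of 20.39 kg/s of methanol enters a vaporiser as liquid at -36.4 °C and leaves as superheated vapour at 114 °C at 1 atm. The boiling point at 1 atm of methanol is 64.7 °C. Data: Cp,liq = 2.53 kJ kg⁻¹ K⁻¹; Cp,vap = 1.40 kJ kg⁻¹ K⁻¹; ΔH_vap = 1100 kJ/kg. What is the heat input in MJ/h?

liquid -36.4→64.7 °C: 255.78 kJ/kg
vaporisation at 64.7 °C: 1100 kJ/kg
vapour 64.7→114 °C: 69.02 kJ/kg
Δh = 255.78 + 1100 + 69.02 = 1424.8 kJ/kg
Q = ṁ·Δh = 20.39 kg/s × 1424.8 kJ/kg = 29052 kJ/s
|Q| = 29052 kW = 104590 MJ/h

Q = 105000 MJ/h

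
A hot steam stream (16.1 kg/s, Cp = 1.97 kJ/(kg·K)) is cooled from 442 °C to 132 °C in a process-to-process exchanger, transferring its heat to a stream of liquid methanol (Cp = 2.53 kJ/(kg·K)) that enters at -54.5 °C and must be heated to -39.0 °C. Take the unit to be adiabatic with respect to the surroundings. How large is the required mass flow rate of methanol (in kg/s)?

Heat released by hot stream: Q = 16.1 × 1.97 × (442 − 132) = 9832.3 kJ/s
Energy balance on cold side (adiabatic exchanger): Q = ṁ_c·Cp_c·(T_c,out − T_c,in)
ṁ_c = 9832.3 / [2.53 × (-39.0 − -54.5)] = 250.73 kg/s

ṁ_c = 251 kg/s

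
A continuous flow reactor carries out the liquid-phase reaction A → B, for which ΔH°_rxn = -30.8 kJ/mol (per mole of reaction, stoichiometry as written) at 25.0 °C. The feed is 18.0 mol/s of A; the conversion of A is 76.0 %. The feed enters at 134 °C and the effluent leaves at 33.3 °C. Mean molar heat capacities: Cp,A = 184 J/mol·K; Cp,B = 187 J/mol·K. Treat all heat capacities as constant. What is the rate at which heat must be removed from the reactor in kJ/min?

Q_out = 45300 kJ/min

Extent of reaction ξ = 0.760 × 18.0 = 13.68 mol/s
Reaction term: ξ·ΔH°_rxn = 13.68 × -30.8 = -421.34 kJ/s
Sensible, feed 134→25 °C: -361.01 kJ/s
Outlet flows (mol/s): A 4.32, B 13.68
Sensible, products 25→33.3 °C: 27.83 kJ/s
Q = ΔH = -754.52 kJ/s = -754.52 kW
Heat removed = 45271 kJ/min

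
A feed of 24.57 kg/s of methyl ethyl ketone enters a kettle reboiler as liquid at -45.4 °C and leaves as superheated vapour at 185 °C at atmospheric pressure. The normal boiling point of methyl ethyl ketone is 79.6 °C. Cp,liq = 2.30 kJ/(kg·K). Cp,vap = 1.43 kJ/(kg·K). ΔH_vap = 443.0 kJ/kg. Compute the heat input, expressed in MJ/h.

liquid -45.4→79.6 °C: 287.5 kJ/kg
vaporisation at 79.6 °C: 443 kJ/kg
vapour 79.6→185 °C: 150.72 kJ/kg
Δh = 287.5 + 443 + 150.72 = 881.22 kJ/kg
Q = ṁ·Δh = 24.57 kg/s × 881.22 kJ/kg = 21652 kJ/s
|Q| = 21652 kW = 77946 MJ/h

Q = 77900 MJ/h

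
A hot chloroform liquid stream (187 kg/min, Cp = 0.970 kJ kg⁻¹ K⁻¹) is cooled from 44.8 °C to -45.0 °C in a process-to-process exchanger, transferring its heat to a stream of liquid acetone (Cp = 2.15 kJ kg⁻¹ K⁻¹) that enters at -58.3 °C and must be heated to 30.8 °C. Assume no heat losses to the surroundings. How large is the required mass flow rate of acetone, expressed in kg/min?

Heat released by hot stream: Q = 187 × 0.970 × (44.8 − -45.0) = 16289 kJ/min
Energy balance on cold side (adiabatic exchanger): Q = ṁ_c·Cp_c·(T_c,out − T_c,in)
ṁ_c = 16289 / [2.15 × (30.8 − -58.3)] = 85.03 kg/min

ṁ_c = 85.0 kg/min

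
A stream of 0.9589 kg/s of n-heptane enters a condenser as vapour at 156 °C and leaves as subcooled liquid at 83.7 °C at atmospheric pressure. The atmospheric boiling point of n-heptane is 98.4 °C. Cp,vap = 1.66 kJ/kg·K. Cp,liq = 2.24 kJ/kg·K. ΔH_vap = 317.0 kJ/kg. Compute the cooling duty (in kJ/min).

vapour 156→98.4 °C: -95.616 kJ/kg
condensation at 98.4 °C: -317 kJ/kg
liquid 98.4→83.7 °C: -32.928 kJ/kg
Δh = -95.616 + -317 + -32.928 = -445.54 kJ/kg
Q = ṁ·Δh = 0.9589 kg/s × -445.54 kJ/kg = -427.23 kJ/s
|Q| = 427.23 kW = 25634 kJ/min

Q_c = 25600 kJ/min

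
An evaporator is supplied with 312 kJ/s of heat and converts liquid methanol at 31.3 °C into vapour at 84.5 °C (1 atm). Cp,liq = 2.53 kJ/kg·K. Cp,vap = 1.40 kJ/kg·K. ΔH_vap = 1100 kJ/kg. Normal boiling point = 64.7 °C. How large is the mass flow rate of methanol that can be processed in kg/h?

Δh = 2.53×(64.7−31.3) + 1100 + 1.40×(84.5−64.7) = 1212.2 kJ/kg
Q = 312 kJ/s = 312 kJ/s = 1.1232e+06 kJ/h
ṁ = Q/Δh = 1.1232e+06 / 1212.2 = 926.56 kg/h

ṁ = 927 kg/h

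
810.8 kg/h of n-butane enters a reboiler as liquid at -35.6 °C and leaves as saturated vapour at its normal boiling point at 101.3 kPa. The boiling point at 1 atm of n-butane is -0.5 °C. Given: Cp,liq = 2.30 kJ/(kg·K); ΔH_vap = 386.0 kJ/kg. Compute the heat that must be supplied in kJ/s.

Q = 105 kJ/s

liquid -35.6→-0.5 °C: 80.73 kJ/kg
vaporisation at -0.5 °C: 386 kJ/kg
Δh = 80.73 + 386 = 466.73 kJ/kg
Q = ṁ·Δh = 810.8 kg/h × 466.73 kJ/kg = 378420 kJ/h
|Q| = 105.12 kW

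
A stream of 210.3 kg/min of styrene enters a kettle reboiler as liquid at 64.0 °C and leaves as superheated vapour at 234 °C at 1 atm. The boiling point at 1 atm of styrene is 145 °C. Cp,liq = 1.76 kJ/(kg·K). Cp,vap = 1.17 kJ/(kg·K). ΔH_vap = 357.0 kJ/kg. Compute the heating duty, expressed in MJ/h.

liquid 64.0→145 °C: 142.56 kJ/kg
vaporisation at 145 °C: 357 kJ/kg
vapour 145→234 °C: 104.13 kJ/kg
Δh = 142.56 + 357 + 104.13 = 603.69 kJ/kg
Q = ṁ·Δh = 210.3 kg/min × 603.69 kJ/kg = 126960 kJ/min
|Q| = 2115.9 kW = 7617.4 MJ/h

Q = 7620 MJ/h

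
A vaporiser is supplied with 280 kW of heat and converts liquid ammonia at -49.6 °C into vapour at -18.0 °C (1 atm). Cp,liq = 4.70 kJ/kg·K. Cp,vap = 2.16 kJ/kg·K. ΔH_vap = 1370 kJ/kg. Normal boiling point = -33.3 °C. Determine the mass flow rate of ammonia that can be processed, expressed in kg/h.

Δh = 4.70×(-33.3−-49.6) + 1370 + 2.16×(-18.0−-33.3) = 1479.7 kJ/kg
Q = 280 kW = 280 kJ/s = 1.008e+06 kJ/h
ṁ = Q/Δh = 1.008e+06 / 1479.7 = 681.24 kg/h

ṁ = 681 kg/h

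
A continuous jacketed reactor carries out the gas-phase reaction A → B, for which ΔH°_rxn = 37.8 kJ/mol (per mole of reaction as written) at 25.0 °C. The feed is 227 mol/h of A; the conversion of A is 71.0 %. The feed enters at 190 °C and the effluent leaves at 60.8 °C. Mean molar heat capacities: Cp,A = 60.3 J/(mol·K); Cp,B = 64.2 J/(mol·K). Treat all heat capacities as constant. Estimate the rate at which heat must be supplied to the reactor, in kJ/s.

Extent of reaction ξ = 0.710 × 227 = 161.17 mol/h
Reaction term: ξ·ΔH°_rxn = 161.17 × 37.8 = 6092.2 kJ/h
Sensible, feed 190→25 °C: -2258.5 kJ/h
Outlet flows (mol/h): A 65.83, B 161.17
Sensible, products 25→60.8 °C: 512.54 kJ/h
Q = ΔH = 4346.2 kJ/h = 1.2073 kW
Heat supplied = 1.2073 kJ/s

Q_in = 1.21 kJ/s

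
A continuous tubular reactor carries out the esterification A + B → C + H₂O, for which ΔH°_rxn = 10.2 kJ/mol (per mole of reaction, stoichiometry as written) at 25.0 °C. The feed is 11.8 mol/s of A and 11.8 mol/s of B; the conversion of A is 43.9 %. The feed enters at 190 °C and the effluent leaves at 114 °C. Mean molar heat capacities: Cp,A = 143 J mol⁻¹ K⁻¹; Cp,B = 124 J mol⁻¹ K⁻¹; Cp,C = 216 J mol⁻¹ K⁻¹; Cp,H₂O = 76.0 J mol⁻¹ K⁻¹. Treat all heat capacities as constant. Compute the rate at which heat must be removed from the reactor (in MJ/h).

Q_out = 630 MJ/h

Extent of reaction ξ = 0.439 × 11.8 = 5.1802 mol/s
Reaction term: ξ·ΔH°_rxn = 5.1802 × 10.2 = 52.838 kJ/s
Sensible, feed 190→25 °C: -519.85 kJ/s
Outlet flows (mol/s): A 6.6198, B 6.6198, C 5.1802, H₂O 5.1802
Sensible, products 25→114 °C: 291.93 kJ/s
Q = ΔH = -175.08 kJ/s = -175.08 kW
Heat removed = 630.29 MJ/h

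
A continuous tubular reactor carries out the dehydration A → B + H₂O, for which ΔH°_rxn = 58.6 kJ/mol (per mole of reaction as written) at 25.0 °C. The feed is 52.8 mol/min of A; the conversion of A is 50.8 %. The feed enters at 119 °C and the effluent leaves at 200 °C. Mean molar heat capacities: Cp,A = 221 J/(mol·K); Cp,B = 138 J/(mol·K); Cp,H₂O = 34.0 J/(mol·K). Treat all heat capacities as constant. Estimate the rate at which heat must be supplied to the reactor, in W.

Q_in = 38100 W

Extent of reaction ξ = 0.508 × 52.8 = 26.822 mol/min
Reaction term: ξ·ΔH°_rxn = 26.822 × 58.6 = 1571.8 kJ/min
Sensible, feed 119→25 °C: -1096.9 kJ/min
Outlet flows (mol/min): A 25.978, B 26.822, H₂O 26.822
Sensible, products 25→200 °C: 1812 kJ/min
Q = ΔH = 2287 kJ/min = 38.116 kW
Heat supplied = 38116 W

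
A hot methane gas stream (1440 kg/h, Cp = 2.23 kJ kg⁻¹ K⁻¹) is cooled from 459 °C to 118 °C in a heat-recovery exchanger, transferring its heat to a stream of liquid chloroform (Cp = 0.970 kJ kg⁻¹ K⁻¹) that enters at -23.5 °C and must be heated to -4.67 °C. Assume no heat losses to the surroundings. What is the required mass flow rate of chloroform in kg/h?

Heat released by hot stream: Q = 1440 × 2.23 × (459 − 118) = 1.095e+06 kJ/h
Energy balance on cold side (adiabatic exchanger): Q = ṁ_c·Cp_c·(T_c,out − T_c,in)
ṁ_c = 1.095e+06 / [0.970 × (-4.67 − -23.5)] = 59951 kg/h

ṁ_c = 60000 kg/h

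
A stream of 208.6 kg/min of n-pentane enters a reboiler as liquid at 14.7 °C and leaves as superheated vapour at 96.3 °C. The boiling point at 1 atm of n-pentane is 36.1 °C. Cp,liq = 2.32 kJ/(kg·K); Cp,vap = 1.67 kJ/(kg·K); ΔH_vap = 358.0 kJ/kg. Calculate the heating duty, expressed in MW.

Q = 1.77 MW

liquid 14.7→36.1 °C: 49.648 kJ/kg
vaporisation at 36.1 °C: 358 kJ/kg
vapour 36.1→96.3 °C: 100.53 kJ/kg
Δh = 49.648 + 358 + 100.53 = 508.18 kJ/kg
Q = ṁ·Δh = 208.6 kg/min × 508.18 kJ/kg = 106010 kJ/min
|Q| = 1766.8 kW = 1.7668 MW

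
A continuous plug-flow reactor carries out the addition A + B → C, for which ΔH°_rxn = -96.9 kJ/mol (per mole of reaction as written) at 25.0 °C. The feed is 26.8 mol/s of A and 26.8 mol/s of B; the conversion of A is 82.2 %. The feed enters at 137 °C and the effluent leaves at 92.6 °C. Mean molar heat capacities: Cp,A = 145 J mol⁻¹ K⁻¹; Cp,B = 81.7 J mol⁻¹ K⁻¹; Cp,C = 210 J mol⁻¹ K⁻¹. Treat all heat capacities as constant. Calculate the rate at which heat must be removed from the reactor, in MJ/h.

Extent of reaction ξ = 0.822 × 26.8 = 22.03 mol/s
Reaction term: ξ·ΔH°_rxn = 22.03 × -96.9 = -2134.7 kJ/s
Sensible, feed 137→25 °C: -680.46 kJ/s
Outlet flows (mol/s): A 4.7704, B 4.7704, C 22.03
Sensible, products 25→92.6 °C: 385.84 kJ/s
Q = ΔH = -2429.3 kJ/s = -2429.3 kW
Heat removed = 8745.5 MJ/h

Q_out = 8750 MJ/h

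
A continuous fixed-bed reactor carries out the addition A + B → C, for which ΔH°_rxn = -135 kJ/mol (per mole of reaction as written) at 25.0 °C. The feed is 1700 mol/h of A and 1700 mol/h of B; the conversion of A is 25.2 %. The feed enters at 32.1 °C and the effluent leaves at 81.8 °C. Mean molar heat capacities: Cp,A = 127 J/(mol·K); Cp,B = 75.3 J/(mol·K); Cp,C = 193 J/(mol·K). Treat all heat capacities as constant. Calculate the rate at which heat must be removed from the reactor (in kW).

Extent of reaction ξ = 0.252 × 1700 = 428.4 mol/h
Reaction term: ξ·ΔH°_rxn = 428.4 × -135 = -57834 kJ/h
Sensible, feed 32.1→25 °C: -2441.8 kJ/h
Outlet flows (mol/h): A 1271.6, B 1271.6, C 428.4
Sensible, products 25→81.8 °C: 19308 kJ/h
Q = ΔH = -40968 kJ/h = -11.38 kW
Heat removed = 11.38 kW

Q_out = 11.4 kW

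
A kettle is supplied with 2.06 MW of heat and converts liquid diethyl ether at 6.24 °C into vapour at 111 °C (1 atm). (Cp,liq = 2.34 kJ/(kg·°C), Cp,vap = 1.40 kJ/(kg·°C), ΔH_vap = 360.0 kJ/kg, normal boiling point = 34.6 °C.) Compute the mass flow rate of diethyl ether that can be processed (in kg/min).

Δh = 2.34×(34.6−6.24) + 360.0 + 1.40×(111−34.6) = 533.32 kJ/kg
Q = 2.06 MW = 2060 kJ/s = 123600 kJ/min
ṁ = Q/Δh = 123600 / 533.32 = 231.75 kg/min

ṁ = 232 kg/min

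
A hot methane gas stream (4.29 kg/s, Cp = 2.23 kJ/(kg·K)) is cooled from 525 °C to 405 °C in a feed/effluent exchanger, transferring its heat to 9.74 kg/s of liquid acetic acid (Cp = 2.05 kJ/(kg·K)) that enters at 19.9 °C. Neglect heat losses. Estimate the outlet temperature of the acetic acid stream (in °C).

T_c,out = 77.4 °C

Heat released by hot stream: Q = 4.29 × 2.23 × (525 − 405) = 1148 kJ/s
Energy balance on cold side (adiabatic exchanger): Q = ṁ_c·Cp_c·(T_c,out − T_c,in)
T_c,out = 19.9 + 1148/(9.74 × 2.05) = 77.395 °C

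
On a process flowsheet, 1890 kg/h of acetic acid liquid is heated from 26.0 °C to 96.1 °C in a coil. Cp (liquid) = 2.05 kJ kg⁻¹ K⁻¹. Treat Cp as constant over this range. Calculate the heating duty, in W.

Q = 75400 W

Q = ṁ·Cp·ΔT = 1890 × 2.05 × (96.1 − 26.0) = 271600 kJ/h
Converting: 271600 / 3600 s = 75.445 kW
Heating duty = 75445 W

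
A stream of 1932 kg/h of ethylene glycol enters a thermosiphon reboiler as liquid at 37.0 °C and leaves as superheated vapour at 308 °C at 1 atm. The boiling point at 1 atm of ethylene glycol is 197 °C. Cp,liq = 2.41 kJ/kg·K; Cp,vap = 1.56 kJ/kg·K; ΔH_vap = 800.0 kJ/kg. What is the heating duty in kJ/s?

liquid 37.0→197 °C: 385.6 kJ/kg
vaporisation at 197 °C: 800 kJ/kg
vapour 197→308 °C: 173.16 kJ/kg
Δh = 385.6 + 800 + 173.16 = 1358.8 kJ/kg
Q = ṁ·Δh = 1932 kg/h × 1358.8 kJ/kg = 2.6251e+06 kJ/h
|Q| = 729.2 kW

Q = 729 kJ/s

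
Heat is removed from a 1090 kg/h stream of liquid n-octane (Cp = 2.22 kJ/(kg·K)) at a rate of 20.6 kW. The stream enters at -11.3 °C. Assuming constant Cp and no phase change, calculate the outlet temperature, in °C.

T_out = -41.9 °C

Q = 20.6 kW = 74160 kJ/h
ΔT = Q/(ṁ·Cp) = 74160/(1090×2.22) = 30.647 K
T_out = -11.3 − 30.647 = -41.947 °C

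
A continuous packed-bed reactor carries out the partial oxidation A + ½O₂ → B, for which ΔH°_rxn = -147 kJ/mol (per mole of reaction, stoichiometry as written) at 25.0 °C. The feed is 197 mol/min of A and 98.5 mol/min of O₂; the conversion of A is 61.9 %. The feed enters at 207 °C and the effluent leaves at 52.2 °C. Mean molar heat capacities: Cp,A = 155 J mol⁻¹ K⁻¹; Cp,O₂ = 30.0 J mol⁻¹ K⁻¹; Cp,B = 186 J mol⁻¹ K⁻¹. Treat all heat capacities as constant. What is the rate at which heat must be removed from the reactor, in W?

Q_out = 384000 W

Extent of reaction ξ = 0.619 × 197 = 121.94 mol/min
Reaction term: ξ·ΔH°_rxn = 121.94 × -147 = -17926 kJ/min
Sensible, feed 207→25 °C: -6095.2 kJ/min
Outlet flows (mol/min): A 75.057, O₂ 37.529, B 121.94
Sensible, products 25→52.2 °C: 964 kJ/min
Q = ΔH = -23057 kJ/min = -384.28 kW
Heat removed = 384280 W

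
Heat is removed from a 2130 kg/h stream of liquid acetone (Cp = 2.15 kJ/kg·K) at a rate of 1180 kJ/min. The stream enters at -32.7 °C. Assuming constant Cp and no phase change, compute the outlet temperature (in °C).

T_out = -48.2 °C

Q = 1180 kJ/min = 70800 kJ/h
ΔT = Q/(ṁ·Cp) = 70800/(2130×2.15) = 15.46 K
T_out = -32.7 − 15.46 = -48.16 °C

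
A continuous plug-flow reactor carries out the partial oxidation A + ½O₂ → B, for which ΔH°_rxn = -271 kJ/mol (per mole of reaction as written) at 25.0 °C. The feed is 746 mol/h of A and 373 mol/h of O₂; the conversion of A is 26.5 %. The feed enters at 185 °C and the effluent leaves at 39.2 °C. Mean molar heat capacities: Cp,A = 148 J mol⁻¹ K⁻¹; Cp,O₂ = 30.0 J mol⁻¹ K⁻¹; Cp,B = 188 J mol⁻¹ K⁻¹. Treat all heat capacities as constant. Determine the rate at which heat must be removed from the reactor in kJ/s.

Extent of reaction ξ = 0.265 × 746 = 197.69 mol/h
Reaction term: ξ·ΔH°_rxn = 197.69 × -271 = -53574 kJ/h
Sensible, feed 185→25 °C: -19456 kJ/h
Outlet flows (mol/h): A 548.31, O₂ 274.15, B 197.69
Sensible, products 25→39.2 °C: 1796.9 kJ/h
Q = ΔH = -71233 kJ/h = -19.787 kW
Heat removed = 19.787 kJ/s

Q_out = 19.8 kJ/s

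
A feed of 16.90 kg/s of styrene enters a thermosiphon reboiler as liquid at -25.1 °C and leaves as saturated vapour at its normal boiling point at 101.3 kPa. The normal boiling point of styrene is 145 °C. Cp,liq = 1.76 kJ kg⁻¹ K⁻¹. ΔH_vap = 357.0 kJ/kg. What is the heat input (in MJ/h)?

Q = 39900 MJ/h

liquid -25.1→145 °C: 299.38 kJ/kg
vaporisation at 145 °C: 357 kJ/kg
Δh = 299.38 + 357 = 656.38 kJ/kg
Q = ṁ·Δh = 16.90 kg/s × 656.38 kJ/kg = 11093 kJ/s
|Q| = 11093 kW = 39934 MJ/h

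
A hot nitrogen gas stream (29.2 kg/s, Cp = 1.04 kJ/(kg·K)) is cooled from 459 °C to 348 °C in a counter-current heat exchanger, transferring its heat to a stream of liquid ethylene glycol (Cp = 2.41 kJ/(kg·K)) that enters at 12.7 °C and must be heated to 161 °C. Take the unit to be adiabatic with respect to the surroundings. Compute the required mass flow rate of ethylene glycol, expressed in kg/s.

Heat released by hot stream: Q = 29.2 × 1.04 × (459 − 348) = 3370.8 kJ/s
Energy balance on cold side (adiabatic exchanger): Q = ṁ_c·Cp_c·(T_c,out − T_c,in)
ṁ_c = 3370.8 / [2.41 × (161 − 12.7)] = 9.4315 kg/s

ṁ_c = 9.43 kg/s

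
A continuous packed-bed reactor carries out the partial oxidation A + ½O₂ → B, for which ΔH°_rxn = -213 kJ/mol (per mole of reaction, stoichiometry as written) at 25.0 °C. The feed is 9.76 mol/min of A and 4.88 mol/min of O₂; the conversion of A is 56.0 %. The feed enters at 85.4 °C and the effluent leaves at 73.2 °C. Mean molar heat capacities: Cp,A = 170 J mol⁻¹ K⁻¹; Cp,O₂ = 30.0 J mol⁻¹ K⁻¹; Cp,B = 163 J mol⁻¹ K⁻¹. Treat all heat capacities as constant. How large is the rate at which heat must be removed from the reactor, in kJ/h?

Extent of reaction ξ = 0.560 × 9.76 = 5.4656 mol/min
Reaction term: ξ·ΔH°_rxn = 5.4656 × -213 = -1164.2 kJ/min
Sensible, feed 85.4→25 °C: -109.06 kJ/min
Outlet flows (mol/min): A 4.2944, O₂ 2.1472, B 5.4656
Sensible, products 25→73.2 °C: 81.234 kJ/min
Q = ΔH = -1192 kJ/min = -19.867 kW
Heat removed = 71520 kJ/h

Q_out = 71500 kJ/h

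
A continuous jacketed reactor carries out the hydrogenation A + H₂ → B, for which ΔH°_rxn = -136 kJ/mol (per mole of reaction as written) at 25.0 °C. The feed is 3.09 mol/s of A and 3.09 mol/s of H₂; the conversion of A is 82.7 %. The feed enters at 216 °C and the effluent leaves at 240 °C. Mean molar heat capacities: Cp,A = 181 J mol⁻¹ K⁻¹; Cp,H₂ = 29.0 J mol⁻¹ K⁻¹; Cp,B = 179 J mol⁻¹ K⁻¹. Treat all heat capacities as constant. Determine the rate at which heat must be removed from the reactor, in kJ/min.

Q_out = 20900 kJ/min

Extent of reaction ξ = 0.827 × 3.09 = 2.5554 mol/s
Reaction term: ξ·ΔH°_rxn = 2.5554 × -136 = -347.54 kJ/s
Sensible, feed 216→25 °C: -123.94 kJ/s
Outlet flows (mol/s): A 0.53457, H₂ 0.53457, B 2.5554
Sensible, products 25→240 °C: 122.48 kJ/s
Q = ΔH = -349 kJ/s = -349 kW
Heat removed = 20940 kJ/min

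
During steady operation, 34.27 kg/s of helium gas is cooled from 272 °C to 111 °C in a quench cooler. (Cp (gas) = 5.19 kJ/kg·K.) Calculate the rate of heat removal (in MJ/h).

Q_c = 103000 MJ/h

Q = ṁ·Cp·ΔT = 34.27 × 5.19 × (111 − 272) = -28636 kJ/s
Cooling duty = 103090 MJ/h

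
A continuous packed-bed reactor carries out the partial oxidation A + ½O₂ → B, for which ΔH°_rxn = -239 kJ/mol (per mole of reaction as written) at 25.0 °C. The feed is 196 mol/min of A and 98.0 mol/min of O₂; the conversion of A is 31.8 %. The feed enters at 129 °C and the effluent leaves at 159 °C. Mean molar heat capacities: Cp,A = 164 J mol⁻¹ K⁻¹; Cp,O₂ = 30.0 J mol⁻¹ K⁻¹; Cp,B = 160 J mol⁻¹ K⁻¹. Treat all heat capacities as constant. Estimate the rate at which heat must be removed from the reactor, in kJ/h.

Extent of reaction ξ = 0.318 × 196 = 62.328 mol/min
Reaction term: ξ·ΔH°_rxn = 62.328 × -239 = -14896 kJ/min
Sensible, feed 129→25 °C: -3648.7 kJ/min
Outlet flows (mol/min): A 133.67, O₂ 66.836, B 62.328
Sensible, products 25→159 °C: 4542.6 kJ/min
Q = ΔH = -14003 kJ/min = -233.38 kW
Heat removed = 840150 kJ/h

Q_out = 840000 kJ/h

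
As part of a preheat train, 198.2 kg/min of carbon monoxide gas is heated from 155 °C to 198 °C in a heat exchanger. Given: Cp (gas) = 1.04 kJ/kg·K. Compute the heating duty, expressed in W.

Q = ṁ·Cp·ΔT = 198.2 × 1.04 × (198 − 155) = 8863.5 kJ/min
Converting: 8863.5 / 60 s = 147.73 kW
Heating duty = 147730 W

Q = 148000 W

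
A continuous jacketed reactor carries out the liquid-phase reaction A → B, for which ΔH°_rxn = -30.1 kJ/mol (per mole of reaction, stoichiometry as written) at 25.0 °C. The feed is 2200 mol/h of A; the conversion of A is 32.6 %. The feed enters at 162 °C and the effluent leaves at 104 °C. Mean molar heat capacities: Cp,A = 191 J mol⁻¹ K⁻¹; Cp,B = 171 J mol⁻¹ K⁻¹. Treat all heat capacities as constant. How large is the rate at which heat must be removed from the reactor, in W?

Extent of reaction ξ = 0.326 × 2200 = 717.2 mol/h
Reaction term: ξ·ΔH°_rxn = 717.2 × -30.1 = -21588 kJ/h
Sensible, feed 162→25 °C: -57567 kJ/h
Outlet flows (mol/h): A 1482.8, B 717.2
Sensible, products 25→104 °C: 32063 kJ/h
Q = ΔH = -47092 kJ/h = -13.081 kW
Heat removed = 13081 W

Q_out = 13100 W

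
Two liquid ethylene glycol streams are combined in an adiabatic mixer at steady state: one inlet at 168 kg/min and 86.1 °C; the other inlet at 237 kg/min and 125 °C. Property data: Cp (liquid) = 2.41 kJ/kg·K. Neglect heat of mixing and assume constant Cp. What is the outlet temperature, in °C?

No heat crosses the boundary, so H_out = H_in.
T_out = Σ ṁᵢCp,ᵢTᵢ / Σ ṁᵢCp,ᵢ
      = 106260 / 976.05 = 108.86 °C

T_out = 109 °C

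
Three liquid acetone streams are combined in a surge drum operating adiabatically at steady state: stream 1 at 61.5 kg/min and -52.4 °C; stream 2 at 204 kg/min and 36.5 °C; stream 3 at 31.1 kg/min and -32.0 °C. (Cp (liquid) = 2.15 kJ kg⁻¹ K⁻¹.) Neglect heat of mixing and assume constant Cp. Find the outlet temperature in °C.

Adiabatic, steady state ⇒ Σ ṁᵢCp,ᵢ(T_out − Tᵢ) = 0
Σ ṁᵢCp,ᵢTᵢ = 61.5×2.15×-52.4 + 204×2.15×36.5 + 31.1×2.15×-32.0 = 6940.6
Σ ṁᵢCp,ᵢ = 61.5×2.15 + 204×2.15 + 31.1×2.15 = 637.69
T_out = 6940.6 / 637.69 = 10.884 °C

T_out = 10.9 °C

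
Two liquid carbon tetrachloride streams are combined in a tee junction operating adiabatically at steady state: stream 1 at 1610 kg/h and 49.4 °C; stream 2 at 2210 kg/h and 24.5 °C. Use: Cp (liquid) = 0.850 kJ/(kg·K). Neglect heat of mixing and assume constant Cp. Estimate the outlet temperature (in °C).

T_out = 35.0 °C

Adiabatic, steady state ⇒ Σ ṁᵢCp,ᵢ(T_out − Tᵢ) = 0
Σ ṁᵢCp,ᵢTᵢ = 1610×0.850×49.4 + 2210×0.850×24.5 = 113630
Σ ṁᵢCp,ᵢ = 1610×0.850 + 2210×0.850 = 3247
T_out = 113630 / 3247 = 34.995 °C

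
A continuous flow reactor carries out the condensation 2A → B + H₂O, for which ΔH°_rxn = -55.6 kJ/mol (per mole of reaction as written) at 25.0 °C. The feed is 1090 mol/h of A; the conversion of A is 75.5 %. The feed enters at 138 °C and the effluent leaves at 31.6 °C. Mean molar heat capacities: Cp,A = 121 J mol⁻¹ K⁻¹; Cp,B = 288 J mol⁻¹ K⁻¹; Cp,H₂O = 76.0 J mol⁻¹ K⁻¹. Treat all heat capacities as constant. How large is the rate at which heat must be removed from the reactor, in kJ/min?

Extent of reaction ξ = 0.755 × 1090 / 2 = 411.48 mol/h
Reaction term: ξ·ΔH°_rxn = 411.48 × -55.6 = -22878 kJ/h
Sensible, feed 138→25 °C: -14904 kJ/h
Outlet flows (mol/h): A 267.05, B 411.48, H₂O 411.48
Sensible, products 25→31.6 °C: 1201.8 kJ/h
Q = ΔH = -36580 kJ/h = -10.161 kW
Heat removed = 609.66 kJ/min

Q_out = 610 kJ/min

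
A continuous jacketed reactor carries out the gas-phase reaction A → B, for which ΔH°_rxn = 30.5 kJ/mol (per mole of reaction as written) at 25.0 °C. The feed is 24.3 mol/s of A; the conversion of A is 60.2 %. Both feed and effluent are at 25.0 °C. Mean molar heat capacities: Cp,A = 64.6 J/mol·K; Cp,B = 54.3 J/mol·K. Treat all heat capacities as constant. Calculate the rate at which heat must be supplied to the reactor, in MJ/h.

Extent of reaction ξ = 0.602 × 24.3 = 14.629 mol/s
Reaction term: ξ·ΔH°_rxn = 14.629 × 30.5 = 446.17 kJ/s
Q = ΔH = 446.17 kJ/s = 446.17 kW
Heat supplied = 1606.2 MJ/h

Q_in = 1610 MJ/h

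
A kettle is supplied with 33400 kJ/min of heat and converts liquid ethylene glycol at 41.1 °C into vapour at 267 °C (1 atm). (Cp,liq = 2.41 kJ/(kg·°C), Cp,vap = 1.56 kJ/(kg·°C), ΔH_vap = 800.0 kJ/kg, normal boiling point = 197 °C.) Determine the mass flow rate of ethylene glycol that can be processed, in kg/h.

ṁ = 1560 kg/h

Δh = 2.41×(197−41.1) + 800.0 + 1.56×(267−197) = 1284.9 kJ/kg
Q = 33400 kJ/min = 556.67 kJ/s = 2.004e+06 kJ/h
ṁ = Q/Δh = 2.004e+06 / 1284.9 = 1559.6 kg/h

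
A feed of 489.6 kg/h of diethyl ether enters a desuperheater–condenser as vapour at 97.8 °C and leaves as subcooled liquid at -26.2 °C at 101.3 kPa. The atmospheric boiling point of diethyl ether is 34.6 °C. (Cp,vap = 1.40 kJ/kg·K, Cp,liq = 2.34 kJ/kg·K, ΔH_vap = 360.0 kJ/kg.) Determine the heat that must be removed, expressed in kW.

vapour 97.8→34.6 °C: -88.48 kJ/kg
condensation at 34.6 °C: -360 kJ/kg
liquid 34.6→-26.2 °C: -142.27 kJ/kg
Δh = -88.48 + -360 + -142.27 = -590.75 kJ/kg
Q = ṁ·Δh = 489.6 kg/h × -590.75 kJ/kg = -289230 kJ/h
|Q| = 80.342 kW

Q_c = 80.3 kW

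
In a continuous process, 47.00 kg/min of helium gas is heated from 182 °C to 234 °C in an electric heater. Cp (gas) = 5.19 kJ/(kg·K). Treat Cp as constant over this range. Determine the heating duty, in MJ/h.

Q = 761 MJ/h

Q = ṁ·Cp·ΔT = 47.00 × 5.19 × (234 − 182) = 12684 kJ/min
Converting: 12684 / 60 s = 211.41 kW
Heating duty = 761.06 MJ/h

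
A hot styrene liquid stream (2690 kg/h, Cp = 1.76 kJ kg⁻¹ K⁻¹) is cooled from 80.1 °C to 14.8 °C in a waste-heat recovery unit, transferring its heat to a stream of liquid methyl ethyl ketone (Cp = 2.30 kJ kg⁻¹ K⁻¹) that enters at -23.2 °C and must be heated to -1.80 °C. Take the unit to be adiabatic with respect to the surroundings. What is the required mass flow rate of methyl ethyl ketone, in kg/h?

ṁ_c = 6280 kg/h

Heat released by hot stream: Q = 2690 × 1.76 × (80.1 − 14.8) = 309160 kJ/h
Energy balance on cold side (adiabatic exchanger): Q = ṁ_c·Cp_c·(T_c,out − T_c,in)
ṁ_c = 309160 / [2.30 × (-1.80 − -23.2)] = 6281.1 kg/h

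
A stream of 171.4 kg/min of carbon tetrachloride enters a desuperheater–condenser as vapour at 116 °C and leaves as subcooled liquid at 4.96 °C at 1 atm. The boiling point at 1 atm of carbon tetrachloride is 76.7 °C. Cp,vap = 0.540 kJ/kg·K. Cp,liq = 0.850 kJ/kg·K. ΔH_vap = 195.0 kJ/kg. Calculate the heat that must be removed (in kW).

vapour 116→76.7 °C: -21.222 kJ/kg
condensation at 76.7 °C: -195 kJ/kg
liquid 76.7→4.96 °C: -60.979 kJ/kg
Δh = -21.222 + -195 + -60.979 = -277.2 kJ/kg
Q = ṁ·Δh = 171.4 kg/min × -277.2 kJ/kg = -47512 kJ/min
|Q| = 791.87 kW

Q_c = 792 kW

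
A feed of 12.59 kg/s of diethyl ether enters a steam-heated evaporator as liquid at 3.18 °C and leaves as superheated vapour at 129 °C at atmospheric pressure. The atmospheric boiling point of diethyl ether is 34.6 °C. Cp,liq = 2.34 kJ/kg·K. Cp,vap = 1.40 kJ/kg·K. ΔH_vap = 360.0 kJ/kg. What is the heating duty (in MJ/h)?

Q = 25600 MJ/h

liquid 3.18→34.6 °C: 73.523 kJ/kg
vaporisation at 34.6 °C: 360 kJ/kg
vapour 34.6→129 °C: 132.16 kJ/kg
Δh = 73.523 + 360 + 132.16 = 565.68 kJ/kg
Q = ṁ·Δh = 12.59 kg/s × 565.68 kJ/kg = 7121.9 kJ/s
|Q| = 7121.9 kW = 25639 MJ/h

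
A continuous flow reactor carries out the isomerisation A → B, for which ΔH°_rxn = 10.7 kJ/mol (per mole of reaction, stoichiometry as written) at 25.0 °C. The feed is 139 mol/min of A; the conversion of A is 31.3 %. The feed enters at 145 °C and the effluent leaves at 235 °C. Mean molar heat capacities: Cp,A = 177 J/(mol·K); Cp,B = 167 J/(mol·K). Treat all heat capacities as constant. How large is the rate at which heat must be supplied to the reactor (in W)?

Extent of reaction ξ = 0.313 × 139 = 43.507 mol/min
Reaction term: ξ·ΔH°_rxn = 43.507 × 10.7 = 465.52 kJ/min
Sensible, feed 145→25 °C: -2952.4 kJ/min
Outlet flows (mol/min): A 95.493, B 43.507
Sensible, products 25→235 °C: 5075.3 kJ/min
Q = ΔH = 2588.4 kJ/min = 43.141 kW
Heat supplied = 43141 W

Q_in = 43100 W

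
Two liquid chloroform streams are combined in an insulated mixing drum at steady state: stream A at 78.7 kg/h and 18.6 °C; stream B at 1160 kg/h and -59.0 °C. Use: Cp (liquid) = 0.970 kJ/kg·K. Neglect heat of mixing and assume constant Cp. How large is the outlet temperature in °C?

No heat crosses the boundary, so H_out = H_in.
Σ ṁᵢCp,ᵢTᵢ = 78.7×0.970×18.6 + 1160×0.970×-59.0 = -64967
Σ ṁᵢCp,ᵢ = 78.7×0.970 + 1160×0.970 = 1201.5
T_out = -64967 / 1201.5 = -54.07 °C

T_out = -54.1 °C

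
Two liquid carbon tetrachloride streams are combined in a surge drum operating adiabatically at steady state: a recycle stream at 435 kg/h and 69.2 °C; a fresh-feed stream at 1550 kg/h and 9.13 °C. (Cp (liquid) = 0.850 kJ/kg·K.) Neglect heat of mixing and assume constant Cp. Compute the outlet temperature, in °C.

T_out = 22.3 °C

Adiabatic, steady state ⇒ Σ ṁᵢCp,ᵢ(T_out − Tᵢ) = 0
T_out = Σ ṁᵢCp,ᵢTᵢ / Σ ṁᵢCp,ᵢ
      = 37615 / 1687.2 = 22.294 °C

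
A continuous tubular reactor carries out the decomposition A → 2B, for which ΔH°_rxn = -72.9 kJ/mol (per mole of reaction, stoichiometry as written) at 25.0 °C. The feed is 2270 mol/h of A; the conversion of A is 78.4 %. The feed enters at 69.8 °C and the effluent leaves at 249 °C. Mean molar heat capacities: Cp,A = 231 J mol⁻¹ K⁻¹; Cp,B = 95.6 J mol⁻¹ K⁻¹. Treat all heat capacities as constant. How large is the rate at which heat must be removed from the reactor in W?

Extent of reaction ξ = 0.784 × 2270 = 1779.7 mol/h
Reaction term: ξ·ΔH°_rxn = 1779.7 × -72.9 = -129740 kJ/h
Sensible, feed 69.8→25 °C: -23492 kJ/h
Outlet flows (mol/h): A 490.32, B 3559.4
Sensible, products 25→249 °C: 101590 kJ/h
Q = ΔH = -51638 kJ/h = -14.344 kW
Heat removed = 14344 W

Q_out = 14300 W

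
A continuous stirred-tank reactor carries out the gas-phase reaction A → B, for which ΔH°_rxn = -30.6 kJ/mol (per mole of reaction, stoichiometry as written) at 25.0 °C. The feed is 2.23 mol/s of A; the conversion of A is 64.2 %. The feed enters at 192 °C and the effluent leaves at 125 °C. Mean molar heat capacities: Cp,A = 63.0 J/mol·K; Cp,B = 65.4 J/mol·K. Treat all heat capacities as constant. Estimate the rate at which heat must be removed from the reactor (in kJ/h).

Q_out = 190000 kJ/h

Extent of reaction ξ = 0.642 × 2.23 = 1.4317 mol/s
Reaction term: ξ·ΔH°_rxn = 1.4317 × -30.6 = -43.809 kJ/s
Sensible, feed 192→25 °C: -23.462 kJ/s
Outlet flows (mol/s): A 0.79834, B 1.4317
Sensible, products 25→125 °C: 14.393 kJ/s
Q = ΔH = -52.878 kJ/s = -52.878 kW
Heat removed = 190360 kJ/h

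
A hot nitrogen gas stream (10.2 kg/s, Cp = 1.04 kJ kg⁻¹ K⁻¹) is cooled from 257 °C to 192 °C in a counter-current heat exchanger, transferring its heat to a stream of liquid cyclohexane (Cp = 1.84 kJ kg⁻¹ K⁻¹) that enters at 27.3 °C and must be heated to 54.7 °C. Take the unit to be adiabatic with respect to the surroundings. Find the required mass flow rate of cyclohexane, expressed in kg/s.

ṁ_c = 13.7 kg/s

Heat released by hot stream: Q = 10.2 × 1.04 × (257 − 192) = 689.52 kJ/s
Energy balance on cold side (adiabatic exchanger): Q = ṁ_c·Cp_c·(T_c,out − T_c,in)
ṁ_c = 689.52 / [1.84 × (54.7 − 27.3)] = 13.677 kg/s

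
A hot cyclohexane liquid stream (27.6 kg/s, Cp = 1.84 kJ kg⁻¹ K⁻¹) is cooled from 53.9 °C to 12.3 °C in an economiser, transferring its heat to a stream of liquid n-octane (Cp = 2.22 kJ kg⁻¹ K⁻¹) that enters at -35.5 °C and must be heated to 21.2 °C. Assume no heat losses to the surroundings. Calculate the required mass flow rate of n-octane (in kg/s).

ṁ_c = 16.8 kg/s

Heat released by hot stream: Q = 27.6 × 1.84 × (53.9 − 12.3) = 2112.6 kJ/s
Energy balance on cold side (adiabatic exchanger): Q = ṁ_c·Cp_c·(T_c,out − T_c,in)
ṁ_c = 2112.6 / [2.22 × (21.2 − -35.5)] = 16.784 kg/s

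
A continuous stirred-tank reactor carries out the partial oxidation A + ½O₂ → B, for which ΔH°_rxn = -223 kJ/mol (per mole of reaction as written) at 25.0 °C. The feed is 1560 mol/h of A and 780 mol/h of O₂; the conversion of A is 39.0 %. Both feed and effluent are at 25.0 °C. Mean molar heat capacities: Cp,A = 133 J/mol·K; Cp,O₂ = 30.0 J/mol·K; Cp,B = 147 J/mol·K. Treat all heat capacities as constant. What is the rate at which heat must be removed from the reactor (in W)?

Extent of reaction ξ = 0.390 × 1560 = 608.4 mol/h
Reaction term: ξ·ΔH°_rxn = 608.4 × -223 = -135670 kJ/h
Q = ΔH = -135670 kJ/h = -37.687 kW
Heat removed = 37687 W

Q_out = 37700 W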